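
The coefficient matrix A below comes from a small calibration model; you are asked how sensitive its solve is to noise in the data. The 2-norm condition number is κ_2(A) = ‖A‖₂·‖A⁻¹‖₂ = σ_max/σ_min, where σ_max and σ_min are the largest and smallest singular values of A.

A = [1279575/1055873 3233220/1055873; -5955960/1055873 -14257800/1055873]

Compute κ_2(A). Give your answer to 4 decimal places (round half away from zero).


M = AᵀA = [1698200325/51016693 4075231500/51016693; 4075231500/51016693 9780742800/51016693]. tr(M)=882995625/3924361, det(M)=3240000/3924361
λ_max, λ_min = (882995625/3924361 ± √779630414050580625/15400609258321)/2 = 225, 14400/3924361
κ_2(A) = √(λ_max/λ_min) = √(225 / (14400/3924361)) = 247.6250

247.6250


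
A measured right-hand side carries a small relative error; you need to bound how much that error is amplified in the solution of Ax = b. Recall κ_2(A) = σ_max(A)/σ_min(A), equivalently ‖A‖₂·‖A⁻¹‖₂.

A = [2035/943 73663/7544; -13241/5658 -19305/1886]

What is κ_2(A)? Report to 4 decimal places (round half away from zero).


AᵀA = [324408181/32012964 320315875/7113992; 320315875/7113992 11389165969/56911936]; tr = 64064857/304704, det = 707281/1218816
solving λ² − 64064857/304704·λ + 707281/1218816 = 0 gives λ = 841/4, 841/304704
κ_2(A) = √(λ_max/λ_min) = √((841/4) / (841/304704)) = 276.0000

276.0000


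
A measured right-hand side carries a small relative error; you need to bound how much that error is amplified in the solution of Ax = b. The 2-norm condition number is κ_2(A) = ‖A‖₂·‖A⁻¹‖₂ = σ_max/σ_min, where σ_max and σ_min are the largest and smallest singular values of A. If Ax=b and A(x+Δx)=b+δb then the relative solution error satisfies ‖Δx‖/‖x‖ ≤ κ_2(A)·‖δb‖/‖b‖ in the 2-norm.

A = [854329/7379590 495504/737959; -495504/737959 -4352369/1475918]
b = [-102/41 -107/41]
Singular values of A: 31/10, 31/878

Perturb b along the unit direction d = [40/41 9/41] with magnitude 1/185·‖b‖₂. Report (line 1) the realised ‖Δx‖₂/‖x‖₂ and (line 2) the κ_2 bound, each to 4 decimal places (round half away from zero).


from the listed singular values, σ₁ = 31/10, σ_n = 31/878
κ = σ_max/σ_min = (31/10)/(31/878) = 87.8000
κ_2(A)·‖δb‖/‖b‖ = 0.4746
solve Ax = b  →  x = [83.0370 -18.0220]
2-norm of b is 3.6056; of x, 84.9702
Δx = A⁻¹·δb where δb = 1/185·3.6056·d; ‖Δx‖ = 0.5520
relative error = 0.0065
so the bound overstates the realised error by a factor of ≈ 73.0561 (computed from the unrounded values)

0.0065
0.4746


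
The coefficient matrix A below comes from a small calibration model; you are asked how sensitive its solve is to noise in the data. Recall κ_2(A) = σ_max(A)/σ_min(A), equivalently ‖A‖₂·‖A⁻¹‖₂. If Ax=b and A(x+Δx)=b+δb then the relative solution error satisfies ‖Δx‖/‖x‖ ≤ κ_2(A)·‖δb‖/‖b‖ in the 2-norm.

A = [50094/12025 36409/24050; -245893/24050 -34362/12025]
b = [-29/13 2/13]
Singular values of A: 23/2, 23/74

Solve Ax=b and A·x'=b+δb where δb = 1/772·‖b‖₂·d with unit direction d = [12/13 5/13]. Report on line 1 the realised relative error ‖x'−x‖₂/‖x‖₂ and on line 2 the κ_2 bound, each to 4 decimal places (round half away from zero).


σ_max = 23/2, σ_min = 23/74
κ_2(A) = (23/2) / (23/74) = 37.0000
worst-case relative error ≤ 37.0000 × 1/772 = 0.0479
solve Ax = b  →  x = [1.7183 -6.2017]
‖b‖₂ = 2.2361 and ‖x‖₂ = 6.4354
with δb = [0.0027 0.0011], A·Δx = δb → ‖Δx‖ = 0.0093
dividing the unrounded norms, ‖Δx‖/‖x‖ = 0.0014
realised/bound (from unrounded values) ≈ 0.0302

0.0014
0.0479


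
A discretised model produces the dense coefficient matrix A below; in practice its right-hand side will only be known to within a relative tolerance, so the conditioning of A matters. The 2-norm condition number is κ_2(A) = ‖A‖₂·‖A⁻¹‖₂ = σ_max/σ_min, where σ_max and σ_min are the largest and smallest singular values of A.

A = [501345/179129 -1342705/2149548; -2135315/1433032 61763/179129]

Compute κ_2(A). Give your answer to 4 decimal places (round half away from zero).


AᵀA = [71438636425/7105815616 -2009189455/888226952; -2009189455/888226952 8138992849/15988085136]; tr = 401846341/38044224, det = 714025/608707584
char-poly roots: 169/16 and 4225/38044224
κ = σ_max/σ_min = (13/4)/(65/6168) = 308.4000

308.4000


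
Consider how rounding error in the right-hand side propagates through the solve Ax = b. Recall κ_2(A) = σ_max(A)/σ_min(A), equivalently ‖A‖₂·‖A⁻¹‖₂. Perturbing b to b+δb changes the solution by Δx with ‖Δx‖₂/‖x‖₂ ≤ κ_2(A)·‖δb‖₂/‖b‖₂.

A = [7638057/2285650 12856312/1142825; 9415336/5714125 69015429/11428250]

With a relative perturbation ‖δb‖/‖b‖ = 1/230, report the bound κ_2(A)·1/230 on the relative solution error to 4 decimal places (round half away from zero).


0.4677

M = AᵀA = [6273675004681/451920062500 5371513062048/112980015625; 5371513062048/112980015625 73673374616569/451920062500]. tr(M)=63957639697/361536050, det(M)=312900721/115691536
solving λ² − 63957639697/361536050·λ + 312900721/115691536 = 0 gives λ = 17689/100, 442225/28922884
κ_2(A) = √(λ_max/λ_min) = √((17689/100) / (442225/28922884)) = 107.5600
perturbation bound = 107.5600·1/230 = 0.4677


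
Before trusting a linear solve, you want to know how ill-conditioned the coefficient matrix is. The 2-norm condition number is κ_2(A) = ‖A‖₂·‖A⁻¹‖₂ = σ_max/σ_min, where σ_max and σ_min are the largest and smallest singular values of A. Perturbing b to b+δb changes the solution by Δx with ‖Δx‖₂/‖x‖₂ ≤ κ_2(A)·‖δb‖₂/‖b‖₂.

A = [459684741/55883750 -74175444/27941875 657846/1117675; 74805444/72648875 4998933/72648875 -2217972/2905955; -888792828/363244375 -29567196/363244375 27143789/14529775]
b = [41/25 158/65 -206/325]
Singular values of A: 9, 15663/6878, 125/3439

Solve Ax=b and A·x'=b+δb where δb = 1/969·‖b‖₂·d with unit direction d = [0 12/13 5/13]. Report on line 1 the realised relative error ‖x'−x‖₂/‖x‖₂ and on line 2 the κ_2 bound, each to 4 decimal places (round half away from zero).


0.0015
0.2555

largest singular value 9, smallest 125/3439
κ = σ_max/σ_min = 9/(125/3439) = 247.6080
κ_2(A)·‖δb‖/‖b‖ = 0.2555
solve Ax = b  →  x = [14.4822 48.8596 20.7577]
2-norm of b is 3.0000; of x, 55.0262
Δx = A⁻¹·δb where δb = 1/969·3.0000·d; ‖Δx‖ = 0.0852
dividing the unrounded norms, ‖Δx‖/‖x‖ = 0.0015
so the bound overstates the realised error by a factor of ≈ 165.0786 (computed from the unrounded values)


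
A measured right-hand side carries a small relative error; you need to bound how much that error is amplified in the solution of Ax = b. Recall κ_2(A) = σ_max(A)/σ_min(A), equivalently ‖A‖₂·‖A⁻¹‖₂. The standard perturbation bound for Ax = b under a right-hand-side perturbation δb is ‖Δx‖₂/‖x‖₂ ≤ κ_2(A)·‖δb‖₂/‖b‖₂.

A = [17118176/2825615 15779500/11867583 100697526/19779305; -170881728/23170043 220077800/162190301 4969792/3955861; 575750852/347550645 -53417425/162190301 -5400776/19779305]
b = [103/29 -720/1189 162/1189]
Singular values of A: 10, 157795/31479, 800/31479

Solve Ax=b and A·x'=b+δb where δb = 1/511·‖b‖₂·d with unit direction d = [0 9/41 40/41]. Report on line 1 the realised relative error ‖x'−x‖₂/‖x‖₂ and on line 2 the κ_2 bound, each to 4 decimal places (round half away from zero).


largest singular value 10, smallest 800/31479
κ = σ_max/σ_min = 10/(800/31479) = 393.4875
κ_2(A)·‖δb‖/‖b‖ = 0.7700
solve Ax = b  →  x = [0.1849 0.1535 0.4376]
2-norm of b is 3.6056; of x, 0.4992
re-solving with b+δb shifts x by Δx of norm 0.2776
dividing the unrounded norms, ‖Δx‖/‖x‖ = 0.5562
so the bound overstates the realised error by a factor of ≈ 1.3845 (computed from the unrounded values)

0.5562
0.7700


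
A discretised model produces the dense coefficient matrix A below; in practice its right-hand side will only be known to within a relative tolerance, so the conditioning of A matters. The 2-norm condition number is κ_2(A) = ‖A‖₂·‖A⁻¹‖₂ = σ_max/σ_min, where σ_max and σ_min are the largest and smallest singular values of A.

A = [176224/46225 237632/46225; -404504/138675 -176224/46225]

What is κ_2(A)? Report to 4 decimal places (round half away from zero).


form AᵀA = [17724702784/769230225 7876507904/256410075; 7876507904/256410075 3500954624/85470025] with trace 1969331776/30769209 and determinant 6553600/30769209
char-poly roots: 64 and 102400/30769209
σ_max=√64=8, σ_min=√(102400/30769209)=(320/5547) → κ = 138.6750

138.6750


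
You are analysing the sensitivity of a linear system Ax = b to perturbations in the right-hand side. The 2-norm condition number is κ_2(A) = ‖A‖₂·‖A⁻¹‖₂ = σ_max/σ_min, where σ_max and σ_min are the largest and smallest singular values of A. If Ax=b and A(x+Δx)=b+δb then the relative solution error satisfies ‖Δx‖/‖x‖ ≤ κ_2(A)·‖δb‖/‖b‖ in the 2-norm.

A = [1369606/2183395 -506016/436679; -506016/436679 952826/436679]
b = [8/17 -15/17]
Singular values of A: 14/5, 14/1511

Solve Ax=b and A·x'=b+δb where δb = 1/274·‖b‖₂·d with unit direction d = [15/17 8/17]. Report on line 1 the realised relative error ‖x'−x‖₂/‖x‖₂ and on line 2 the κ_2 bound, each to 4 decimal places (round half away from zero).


σ_max = 14/5, σ_min = 14/1511
condition number: (14/5) ÷ (14/1511) = 302.2000
worst-case relative error ≤ 302.2000 × 1/274 = 1.1029
solve Ax = b  →  x = [0.1681 -0.3151]
‖b‖₂ = 1.0000 and ‖x‖₂ = 0.3571
Δx = A⁻¹·δb where δb = 1/274·1.0000·d; ‖Δx‖ = 0.3939
realised ‖Δx‖/‖x‖ = 1.1029
so the bound is sharp here: realised error equals the bound

1.1029
1.1029


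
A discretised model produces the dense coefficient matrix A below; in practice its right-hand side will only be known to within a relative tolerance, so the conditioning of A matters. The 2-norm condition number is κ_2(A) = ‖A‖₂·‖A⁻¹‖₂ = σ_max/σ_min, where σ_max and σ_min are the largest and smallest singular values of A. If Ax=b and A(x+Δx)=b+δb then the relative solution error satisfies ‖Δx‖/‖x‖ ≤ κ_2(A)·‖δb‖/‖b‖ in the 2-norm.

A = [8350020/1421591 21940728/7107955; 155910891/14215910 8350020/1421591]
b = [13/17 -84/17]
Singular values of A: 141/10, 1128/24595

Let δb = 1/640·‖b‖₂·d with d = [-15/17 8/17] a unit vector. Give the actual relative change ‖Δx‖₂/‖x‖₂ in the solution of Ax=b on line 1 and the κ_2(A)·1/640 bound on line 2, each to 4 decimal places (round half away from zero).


largest singular value 141/10, smallest 1128/24595
κ_2(A) = (141/10) / (1128/24595) = 307.4375
perturbation bound = 307.4375·1/640 = 0.4804
solve Ax = b  →  x = [30.5319 -57.8502]
2-norm of b is 5.0000; of x, 65.4128
δb = ε·‖b‖·d = [-0.0069 0.0037]; solving A·Δx = δb gives ‖Δx‖ = 0.1703
relative error = 0.0026
realised/bound (from unrounded values) ≈ 0.0054

0.0026
0.4804


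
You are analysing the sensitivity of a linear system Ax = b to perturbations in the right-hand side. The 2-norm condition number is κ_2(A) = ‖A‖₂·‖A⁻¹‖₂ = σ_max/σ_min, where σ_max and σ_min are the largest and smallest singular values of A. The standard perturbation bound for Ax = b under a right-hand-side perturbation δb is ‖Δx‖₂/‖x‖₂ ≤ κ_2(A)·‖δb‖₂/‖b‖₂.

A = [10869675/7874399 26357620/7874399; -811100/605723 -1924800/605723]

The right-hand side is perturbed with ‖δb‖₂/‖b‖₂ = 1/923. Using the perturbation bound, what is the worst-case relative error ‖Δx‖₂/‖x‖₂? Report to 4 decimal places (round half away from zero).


form AᵀA = [272689770625/73729083961 654390553500/73729083961; 654390553500/73729083961 1570564368400/73729083961] with trace 10906829225/436266769 and determinant 4000000/436266769
solving λ² − 10906829225/436266769·λ + 4000000/436266769 = 0 gives λ = 25, 160000/436266769
so κ_2 = √(25 / (160000/436266769)) = 261.0875
worst-case relative error ≤ 261.0875 × 1/923 = 0.2829

0.2829


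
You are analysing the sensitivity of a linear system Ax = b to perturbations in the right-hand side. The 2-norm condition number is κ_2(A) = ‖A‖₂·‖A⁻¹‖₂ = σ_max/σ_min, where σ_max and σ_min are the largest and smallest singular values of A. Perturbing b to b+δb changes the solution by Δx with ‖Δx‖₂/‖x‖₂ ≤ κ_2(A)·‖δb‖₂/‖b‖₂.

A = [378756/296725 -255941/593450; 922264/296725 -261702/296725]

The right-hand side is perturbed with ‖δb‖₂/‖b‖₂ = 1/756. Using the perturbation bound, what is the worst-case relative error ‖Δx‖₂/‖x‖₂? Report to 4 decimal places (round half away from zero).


0.0755

AᵀA = [5881816528/520980625 -1714958154/520980625; -1714958154/520980625 2008624513/2083922500]; tr = 40857425/3334276, det = 38416/833569
λ_max, λ_min = (40857425/3334276 ± √1667279744881569/11117396444176)/2 = 49/4, 3136/833569
so κ_2 = √((49/4) / (3136/833569)) = 57.0625
perturbation bound = 57.0625·1/756 = 0.0755


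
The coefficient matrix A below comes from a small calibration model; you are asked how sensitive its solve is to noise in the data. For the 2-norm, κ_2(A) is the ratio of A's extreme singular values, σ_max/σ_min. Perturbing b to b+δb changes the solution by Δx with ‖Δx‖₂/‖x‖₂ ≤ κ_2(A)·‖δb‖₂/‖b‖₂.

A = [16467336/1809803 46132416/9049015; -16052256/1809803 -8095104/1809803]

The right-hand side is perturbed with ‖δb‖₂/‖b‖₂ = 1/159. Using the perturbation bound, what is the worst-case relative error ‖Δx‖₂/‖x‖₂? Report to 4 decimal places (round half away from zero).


form AᵀA = [628832434752/3894633649 1675863737856/19473168245; 1675863737856/19473168245 4478558294016/97365841225] with trace 69894010944/336906025 and determinant 6879707136/336906025
char-poly roots: 5184/25 and 1327104/13476241
κ = σ_max/σ_min = (72/5)/(1152/3671) = 45.8875
κ_2(A)·‖δb‖/‖b‖ = 0.2886

0.2886


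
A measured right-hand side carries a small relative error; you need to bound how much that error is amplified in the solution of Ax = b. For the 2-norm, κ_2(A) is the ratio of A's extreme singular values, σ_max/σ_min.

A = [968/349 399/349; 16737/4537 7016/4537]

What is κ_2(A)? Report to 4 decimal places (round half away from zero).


form AᵀA = [438484225/20584369 182700000/20584369; 182700000/20584369 76129225/20584369] with trace 3045050/121801 and determinant 625/121801
eigenvalues of AᵀA: λ = (tr ± √(tr²−4·det))/2 = 25, 25/121801
so κ_2 = √(25 / (25/121801)) = 349.0000

349.0000


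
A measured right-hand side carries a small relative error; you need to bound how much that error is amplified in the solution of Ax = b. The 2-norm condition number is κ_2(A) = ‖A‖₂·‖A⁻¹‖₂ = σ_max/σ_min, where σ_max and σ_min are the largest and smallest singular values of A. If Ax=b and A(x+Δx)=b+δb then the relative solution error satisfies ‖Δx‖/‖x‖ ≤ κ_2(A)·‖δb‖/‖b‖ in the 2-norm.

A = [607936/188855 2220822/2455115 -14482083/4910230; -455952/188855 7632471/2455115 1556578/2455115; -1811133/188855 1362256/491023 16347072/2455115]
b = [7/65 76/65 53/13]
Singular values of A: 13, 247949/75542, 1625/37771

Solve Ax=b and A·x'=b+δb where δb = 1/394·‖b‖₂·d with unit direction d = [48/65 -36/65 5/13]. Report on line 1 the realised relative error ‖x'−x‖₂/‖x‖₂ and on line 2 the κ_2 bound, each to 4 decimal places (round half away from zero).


σ_max = 13, σ_min = 1625/37771
κ_2(A) = 13 / (1625/37771) = 302.1680
κ_2(A)·‖δb‖/‖b‖ = 0.7669
solve Ax = b  →  x = [13.7001 7.5041 17.2178]
2-norm of b is 4.2426; of x, 23.2477
δb = ε·‖b‖·d = [0.0080 -0.0060 0.0041]; solving A·Δx = δb gives ‖Δx‖ = 0.2503
dividing the unrounded norms, ‖Δx‖/‖x‖ = 0.0108
tightness: 0.0108 against a bound of 0.7669 (unrounded ratio ≈ 0.0140)

0.0108
0.7669


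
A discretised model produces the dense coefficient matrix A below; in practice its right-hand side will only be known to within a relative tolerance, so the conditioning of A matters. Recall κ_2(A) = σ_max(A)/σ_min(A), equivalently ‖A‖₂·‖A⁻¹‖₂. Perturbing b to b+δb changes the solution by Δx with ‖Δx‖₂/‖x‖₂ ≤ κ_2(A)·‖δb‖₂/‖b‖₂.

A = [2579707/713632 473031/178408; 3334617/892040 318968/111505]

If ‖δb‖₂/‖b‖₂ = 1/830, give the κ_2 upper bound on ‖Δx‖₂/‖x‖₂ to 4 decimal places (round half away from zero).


M = AᵀA = [409378042489/15138841600 76746005037/3784710400; 76746005037/3784710400 14394001921/946177600]. tr(M)=25587282929/605553664, det(M)=446265625/2422214656
char-poly roots: 169/4 and 2640625/605553664
so κ_2 = √((169/4) / (2640625/605553664)) = 98.4320
bound on ‖Δx‖/‖x‖: κ·ε = 98.4320·1/830 = 0.1186

0.1186


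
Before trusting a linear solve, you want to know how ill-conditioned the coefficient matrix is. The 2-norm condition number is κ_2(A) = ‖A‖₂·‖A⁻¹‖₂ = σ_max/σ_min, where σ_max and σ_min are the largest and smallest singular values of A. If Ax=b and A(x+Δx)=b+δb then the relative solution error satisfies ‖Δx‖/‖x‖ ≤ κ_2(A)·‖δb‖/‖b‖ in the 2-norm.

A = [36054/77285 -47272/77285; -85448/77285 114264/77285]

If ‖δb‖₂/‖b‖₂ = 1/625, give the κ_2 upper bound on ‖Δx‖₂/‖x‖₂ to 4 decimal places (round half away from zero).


AᵀA = [10178996/7068605 -13571568/7068605; -13571568/7068605 18095744/7068605]; tr = 5654948/1413721, det = 256/1413721
λ_max, λ_min = (5654948/1413721 ± √31976989232400/1998607065841)/2 = 4, 64/1413721
σ_max=√4=2, σ_min=√(64/1413721)=(8/1189) → κ = 297.2500
κ_2(A)·‖δb‖/‖b‖ = 0.4756

0.4756


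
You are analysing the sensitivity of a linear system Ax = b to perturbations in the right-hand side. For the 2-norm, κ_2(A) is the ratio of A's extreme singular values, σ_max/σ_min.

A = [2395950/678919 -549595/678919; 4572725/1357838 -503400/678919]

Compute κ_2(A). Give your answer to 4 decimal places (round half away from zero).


AᵀA = [52166610625/2192299684 -2934312750/548074921; -2934312750/548074921 660483025/548074921]; tr = 32604725/1304164, det = 15625/1304164
char-poly roots: 25 and 625/1304164
κ_2(A) = √(λ_max/λ_min) = √(25 / (625/1304164)) = 228.4000

228.4000


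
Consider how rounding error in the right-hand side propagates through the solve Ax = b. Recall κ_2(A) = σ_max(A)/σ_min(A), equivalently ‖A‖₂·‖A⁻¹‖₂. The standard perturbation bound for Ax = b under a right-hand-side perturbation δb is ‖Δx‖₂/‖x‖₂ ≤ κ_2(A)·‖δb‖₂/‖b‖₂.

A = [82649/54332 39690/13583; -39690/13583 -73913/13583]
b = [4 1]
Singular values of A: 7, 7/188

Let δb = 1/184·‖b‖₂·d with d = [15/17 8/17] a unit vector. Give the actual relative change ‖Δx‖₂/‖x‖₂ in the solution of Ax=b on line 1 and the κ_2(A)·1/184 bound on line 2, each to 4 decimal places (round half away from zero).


0.0056
1.0217

from the listed singular values, σ₁ = 7, σ_n = 7/188
κ = σ_max/σ_min = 7/(7/188) = 188.0000
perturbation bound = 188.0000·1/184 = 1.0217
solve Ax = b  →  x = [-94.7227 50.6807]
‖b‖ = 4.1231, ‖x‖ = 107.4287
with δb = [0.0198 0.0105], A·Δx = δb → ‖Δx‖ = 0.6018
realised ‖Δx‖/‖x‖ = 0.0056
realised/bound (from unrounded values) ≈ 0.0055


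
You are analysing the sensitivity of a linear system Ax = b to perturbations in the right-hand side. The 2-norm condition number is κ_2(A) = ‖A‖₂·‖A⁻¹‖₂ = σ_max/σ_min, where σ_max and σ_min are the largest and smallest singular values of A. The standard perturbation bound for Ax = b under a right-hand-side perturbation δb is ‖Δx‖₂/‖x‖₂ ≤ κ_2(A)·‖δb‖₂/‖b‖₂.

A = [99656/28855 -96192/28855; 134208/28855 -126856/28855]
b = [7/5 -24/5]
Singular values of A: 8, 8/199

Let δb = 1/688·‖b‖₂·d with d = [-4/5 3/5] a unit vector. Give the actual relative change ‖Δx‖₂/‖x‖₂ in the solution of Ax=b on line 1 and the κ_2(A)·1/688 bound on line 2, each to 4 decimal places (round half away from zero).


0.0018
0.2892

largest singular value 8, smallest 8/199
κ = σ_max/σ_min = 8/(8/199) = 199.0000
κ_2(A)·‖δb‖/‖b‖ = 0.2892
solve Ax = b  →  x = [-68.8922 -71.7931]
2-norm of b is 5.0000; of x, 99.5007
with δb = [-0.0058 0.0044], A·Δx = δb → ‖Δx‖ = 0.1808
relative error = 0.0018
tightness: 0.0018 against a bound of 0.2892 (unrounded ratio ≈ 0.0063)


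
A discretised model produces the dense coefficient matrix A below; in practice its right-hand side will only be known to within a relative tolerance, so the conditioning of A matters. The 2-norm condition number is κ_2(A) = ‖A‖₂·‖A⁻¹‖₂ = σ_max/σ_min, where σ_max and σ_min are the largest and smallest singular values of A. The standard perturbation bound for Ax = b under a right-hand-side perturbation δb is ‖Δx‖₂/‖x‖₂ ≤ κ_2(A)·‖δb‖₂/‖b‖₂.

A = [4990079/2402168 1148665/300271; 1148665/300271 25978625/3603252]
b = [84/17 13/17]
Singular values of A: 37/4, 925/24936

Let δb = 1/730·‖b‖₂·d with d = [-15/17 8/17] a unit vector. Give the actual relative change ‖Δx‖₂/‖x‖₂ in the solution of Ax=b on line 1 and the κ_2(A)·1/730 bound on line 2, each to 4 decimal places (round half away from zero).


0.0017
0.3416

σ_max = 37/4, σ_min = 925/24936
κ_2(A) = (37/4) / (925/24936) = 249.3600
perturbation bound = 249.3600·1/730 = 0.3416
solve Ax = b  →  x = [95.2979 -50.4580]
‖b‖ = 5.0000, ‖x‖ = 107.8318
with δb = [-0.0060 0.0032], A·Δx = δb → ‖Δx‖ = 0.1846
realised ‖Δx‖/‖x‖ = 0.0017
realised/bound (from unrounded values) ≈ 0.0050


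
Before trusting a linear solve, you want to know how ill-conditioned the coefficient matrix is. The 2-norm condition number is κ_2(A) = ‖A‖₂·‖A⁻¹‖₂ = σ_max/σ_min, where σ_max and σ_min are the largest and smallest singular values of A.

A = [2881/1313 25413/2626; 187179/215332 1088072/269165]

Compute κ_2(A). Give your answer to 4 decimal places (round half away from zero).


form AᵀA = [1528266913/274366096 4243804461/171478810; 4243804461/171478810 188616639769/1714788100] with trace 471548621/4080400 and determinant 3418801/16321600
char-poly roots: 1849/16 and 1849/1020100
κ_2(A) = √(λ_max/λ_min) = √((1849/16) / (1849/1020100)) = 252.5000

252.5000


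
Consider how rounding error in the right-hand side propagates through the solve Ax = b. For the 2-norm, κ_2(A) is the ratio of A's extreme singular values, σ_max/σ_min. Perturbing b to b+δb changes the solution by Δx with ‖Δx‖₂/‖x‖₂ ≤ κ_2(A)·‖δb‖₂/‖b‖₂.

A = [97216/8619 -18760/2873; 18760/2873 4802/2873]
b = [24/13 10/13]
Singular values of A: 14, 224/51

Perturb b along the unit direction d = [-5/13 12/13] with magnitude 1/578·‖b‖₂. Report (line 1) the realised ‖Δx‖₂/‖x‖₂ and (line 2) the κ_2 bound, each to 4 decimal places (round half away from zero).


0.0055
0.0055

largest singular value 14, smallest 224/51
κ_2(A) = 14 / (224/51) = 3.1875
worst-case relative error ≤ 3.1875 × 1/578 = 0.0055
solve Ax = b  →  x = [0.1319 -0.0549]
‖b‖₂ = 2.0000 and ‖x‖₂ = 0.1429
re-solving with b+δb shifts x by Δx of norm 0.0008
dividing the unrounded norms, ‖Δx‖/‖x‖ = 0.0055
so the bound is sharp here: realised error equals the bound


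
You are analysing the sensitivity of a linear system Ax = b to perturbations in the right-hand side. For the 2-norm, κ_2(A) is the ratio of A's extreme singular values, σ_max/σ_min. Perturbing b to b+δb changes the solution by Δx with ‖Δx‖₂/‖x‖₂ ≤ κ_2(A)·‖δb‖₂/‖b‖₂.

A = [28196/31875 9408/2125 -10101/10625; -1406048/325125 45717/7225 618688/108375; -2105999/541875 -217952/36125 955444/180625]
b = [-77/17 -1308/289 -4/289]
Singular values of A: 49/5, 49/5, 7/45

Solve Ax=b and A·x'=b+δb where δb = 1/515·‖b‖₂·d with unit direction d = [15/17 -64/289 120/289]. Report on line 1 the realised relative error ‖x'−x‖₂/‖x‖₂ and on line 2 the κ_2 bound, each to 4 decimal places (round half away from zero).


σ_max = 49/5, σ_min = 7/45
condition number: (49/5) ÷ (7/45) = 63.0000
bound on ‖Δx‖/‖x‖: κ·ε = 63.0000·1/515 = 0.1223
solve Ax = b  →  x = [-15.2620 -0.5061 -11.7935]
‖b‖₂ = 6.4031 and ‖x‖₂ = 19.2944
Δx = A⁻¹·δb where δb = 1/515·6.4031·d; ‖Δx‖ = 0.0799
realised ‖Δx‖/‖x‖ = 0.0041
tightness: 0.0041 against a bound of 0.1223 (unrounded ratio ≈ 0.0339)

0.0041
0.1223


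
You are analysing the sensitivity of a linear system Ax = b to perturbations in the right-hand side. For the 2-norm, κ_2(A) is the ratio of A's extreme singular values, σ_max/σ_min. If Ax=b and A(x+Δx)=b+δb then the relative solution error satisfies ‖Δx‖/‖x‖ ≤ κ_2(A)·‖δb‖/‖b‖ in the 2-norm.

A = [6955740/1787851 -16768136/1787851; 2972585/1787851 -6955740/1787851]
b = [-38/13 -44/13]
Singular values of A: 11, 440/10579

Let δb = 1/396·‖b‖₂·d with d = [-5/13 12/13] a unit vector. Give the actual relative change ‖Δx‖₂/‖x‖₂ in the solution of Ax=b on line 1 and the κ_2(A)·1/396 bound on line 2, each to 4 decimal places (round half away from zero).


0.0056
0.6679

largest singular value 11, smallest 440/10579
condition number: 11 ÷ (440/10579) = 264.4750
bound on ‖Δx‖/‖x‖: κ·ε = 264.4750·1/396 = 0.6679
solve Ax = b  →  x = [-44.5273 -18.1591]
‖b‖ = 4.4721, ‖x‖ = 48.0877
δb = ε·‖b‖·d = [-0.0043 0.0104]; solving A·Δx = δb gives ‖Δx‖ = 0.2715
realised ‖Δx‖/‖x‖ = 0.0056
so the bound overstates the realised error by a factor of ≈ 118.2802 (computed from the unrounded values)


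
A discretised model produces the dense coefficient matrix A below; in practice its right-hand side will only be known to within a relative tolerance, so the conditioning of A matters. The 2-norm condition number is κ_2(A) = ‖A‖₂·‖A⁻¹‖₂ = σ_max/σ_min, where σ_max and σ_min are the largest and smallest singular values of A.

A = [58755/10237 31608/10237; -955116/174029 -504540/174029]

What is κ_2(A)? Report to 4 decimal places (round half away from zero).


AᵀA = [2271008241/36012001 1211182200/36012001; 1211182200/36012001 646005456/36012001]; tr = 10093473/124609, det = 11664/124609
char-poly roots: 81 and 144/124609
κ_2(A) = √(λ_max/λ_min) = √(81 / (144/124609)) = 264.7500

264.7500


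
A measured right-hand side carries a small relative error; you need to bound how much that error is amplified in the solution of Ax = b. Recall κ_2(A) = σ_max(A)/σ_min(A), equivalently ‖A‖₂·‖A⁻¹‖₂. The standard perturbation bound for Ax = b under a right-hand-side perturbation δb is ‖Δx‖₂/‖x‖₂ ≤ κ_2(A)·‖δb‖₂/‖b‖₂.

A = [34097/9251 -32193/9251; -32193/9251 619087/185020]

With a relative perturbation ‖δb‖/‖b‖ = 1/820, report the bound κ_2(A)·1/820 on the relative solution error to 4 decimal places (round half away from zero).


M = AᵀA = [2614738/101761 -49802571/2035220; -49802571/2035220 948661609/40704400]. tr(M)=2371649/48400, det(M)=2401/48400
λ_max, λ_min = (2371649/48400 ± √5624254145601/2342560000)/2 = 49, 49/48400
so κ_2 = √(49 / (49/48400)) = 220.0000
perturbation bound = 220.0000·1/820 = 0.2683

0.2683


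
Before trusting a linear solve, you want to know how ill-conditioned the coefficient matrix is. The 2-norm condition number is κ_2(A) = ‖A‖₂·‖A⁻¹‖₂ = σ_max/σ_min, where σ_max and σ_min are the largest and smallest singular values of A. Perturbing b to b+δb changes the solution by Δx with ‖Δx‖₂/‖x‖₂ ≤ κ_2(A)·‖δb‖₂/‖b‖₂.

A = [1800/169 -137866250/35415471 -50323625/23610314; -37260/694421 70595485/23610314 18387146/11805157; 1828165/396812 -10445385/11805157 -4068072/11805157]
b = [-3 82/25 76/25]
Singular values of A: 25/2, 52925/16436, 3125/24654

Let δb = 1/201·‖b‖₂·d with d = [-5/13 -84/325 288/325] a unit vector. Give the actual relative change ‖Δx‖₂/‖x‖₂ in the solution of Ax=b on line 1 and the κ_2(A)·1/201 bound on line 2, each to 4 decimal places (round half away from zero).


from the listed singular values, σ₁ = 25/2, σ_n = 3125/24654
condition number: (25/2) ÷ (3125/24654) = 98.6160
κ_2(A)·‖δb‖/‖b‖ = 0.4906
solve Ax = b  →  x = [0.3301 -10.0718 21.4520]
‖b‖₂ = 5.3852 and ‖x‖₂ = 23.7010
δb = ε·‖b‖·d = [-0.0103 -0.0069 0.0237]; solving A·Δx = δb gives ‖Δx‖ = 0.2114
dividing the unrounded norms, ‖Δx‖/‖x‖ = 0.0089
tightness: 0.0089 against a bound of 0.4906 (unrounded ratio ≈ 0.0182)

0.0089
0.4906


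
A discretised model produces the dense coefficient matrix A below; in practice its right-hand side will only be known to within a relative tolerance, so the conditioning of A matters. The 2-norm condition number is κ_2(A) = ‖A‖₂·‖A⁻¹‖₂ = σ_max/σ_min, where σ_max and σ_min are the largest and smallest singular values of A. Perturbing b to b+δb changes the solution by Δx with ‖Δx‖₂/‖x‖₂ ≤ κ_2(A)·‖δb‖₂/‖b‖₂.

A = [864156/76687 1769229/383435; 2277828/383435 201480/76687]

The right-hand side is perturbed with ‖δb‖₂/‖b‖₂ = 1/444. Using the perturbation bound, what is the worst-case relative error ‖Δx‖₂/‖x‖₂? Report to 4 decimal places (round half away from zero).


M = AᵀA = [6350183712/39132925 529099452/7826585; 529099452/7826585 1103280813/39132925]. tr(M)=22933737/120409, det(M)=362673936/75255625
solving λ² − 22933737/120409·λ + 362673936/75255625 = 0 gives λ = 4761/25, 76176/3010225
κ = σ_max/σ_min = (69/5)/(276/1735) = 86.7500
κ_2(A)·‖δb‖/‖b‖ = 0.1954

0.1954


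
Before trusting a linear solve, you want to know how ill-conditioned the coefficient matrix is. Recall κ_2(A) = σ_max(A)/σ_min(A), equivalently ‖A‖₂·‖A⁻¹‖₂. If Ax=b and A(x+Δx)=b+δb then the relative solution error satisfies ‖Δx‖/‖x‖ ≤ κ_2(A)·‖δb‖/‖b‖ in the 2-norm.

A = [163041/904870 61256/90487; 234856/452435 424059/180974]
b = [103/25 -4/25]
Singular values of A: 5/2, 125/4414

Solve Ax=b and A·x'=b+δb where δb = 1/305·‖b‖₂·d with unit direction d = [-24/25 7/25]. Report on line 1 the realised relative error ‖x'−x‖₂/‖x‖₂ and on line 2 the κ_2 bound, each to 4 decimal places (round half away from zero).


0.0034
0.2894

largest singular value 5/2, smallest 125/4414
κ_2(A) = (5/2) / (125/4414) = 88.2800
κ_2(A)·‖δb‖/‖b‖ = 0.2894
solve Ax = b  →  x = [137.8907 -30.6154]
‖b‖ = 4.1231, ‖x‖ = 141.2486
re-solving with b+δb shifts x by Δx of norm 0.4774
relative error = 0.0034
realised/bound (from unrounded values) ≈ 0.0117


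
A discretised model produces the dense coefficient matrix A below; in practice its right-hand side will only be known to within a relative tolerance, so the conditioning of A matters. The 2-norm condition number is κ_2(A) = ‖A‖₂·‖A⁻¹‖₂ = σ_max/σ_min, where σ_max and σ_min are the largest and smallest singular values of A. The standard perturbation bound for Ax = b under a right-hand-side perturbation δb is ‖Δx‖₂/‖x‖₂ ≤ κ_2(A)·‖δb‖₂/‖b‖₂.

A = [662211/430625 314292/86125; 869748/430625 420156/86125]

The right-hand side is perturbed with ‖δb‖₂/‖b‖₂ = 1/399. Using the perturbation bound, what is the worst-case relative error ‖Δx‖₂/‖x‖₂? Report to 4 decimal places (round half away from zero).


0.8302

AᵀA = [47799399681/7417515625 22942298412/1483503125; 22942298412/1483503125 11012421024/296700625]; tr = 1911893049/43890625, det = 18974736/1097265625
char-poly roots: 1089/25 and 17424/43890625
κ_2(A) = √(λ_max/λ_min) = √((1089/25) / (17424/43890625)) = 331.2500
κ_2(A)·‖δb‖/‖b‖ = 0.8302


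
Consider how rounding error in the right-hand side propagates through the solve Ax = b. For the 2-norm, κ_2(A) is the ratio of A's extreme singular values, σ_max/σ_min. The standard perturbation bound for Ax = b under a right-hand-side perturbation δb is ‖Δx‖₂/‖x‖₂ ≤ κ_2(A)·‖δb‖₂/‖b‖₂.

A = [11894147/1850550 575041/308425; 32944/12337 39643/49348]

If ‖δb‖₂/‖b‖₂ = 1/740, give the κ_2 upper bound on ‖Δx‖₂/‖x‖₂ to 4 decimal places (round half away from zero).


0.3847

AᵀA = [981598481761/20263522500 47715954083/3377253750; 47715954083/3377253750 37118249009/9006010000]; tr = 6816733069/129686544, det = 17682025/518746176
λ_max, λ_min = (6816733069/129686544 ± √46465556613284987161/16818599694663936)/2 = 841/16, 21025/32421636
σ_max=√(841/16)=(29/4), σ_min=√(21025/32421636)=(145/5694) → κ = 284.7000
worst-case relative error ≤ 284.7000 × 1/740 = 0.3847


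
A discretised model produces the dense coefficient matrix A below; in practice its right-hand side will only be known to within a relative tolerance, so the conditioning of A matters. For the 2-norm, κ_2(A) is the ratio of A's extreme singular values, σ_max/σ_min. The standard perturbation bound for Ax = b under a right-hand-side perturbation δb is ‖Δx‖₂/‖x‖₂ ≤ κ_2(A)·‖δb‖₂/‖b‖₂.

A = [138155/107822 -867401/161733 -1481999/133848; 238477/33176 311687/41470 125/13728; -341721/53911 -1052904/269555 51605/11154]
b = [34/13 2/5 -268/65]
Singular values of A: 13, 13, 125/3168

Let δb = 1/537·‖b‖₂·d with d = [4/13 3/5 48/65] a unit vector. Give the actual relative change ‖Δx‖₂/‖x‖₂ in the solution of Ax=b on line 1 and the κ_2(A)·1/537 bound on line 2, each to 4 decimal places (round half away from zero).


largest singular value 13, smallest 125/3168
κ = σ_max/σ_min = 13/(125/3168) = 329.4720
bound on ‖Δx‖/‖x‖: κ·ε = 329.4720·1/537 = 0.6135
solve Ax = b  →  x = [-33.6898 32.2980 -19.7794]
‖b‖ = 4.8990, ‖x‖ = 50.6892
δb = ε·‖b‖·d = [0.0028 0.0055 0.0067]; solving A·Δx = δb gives ‖Δx‖ = 0.2312
dividing the unrounded norms, ‖Δx‖/‖x‖ = 0.0046
so the bound overstates the realised error by a factor of ≈ 134.5095 (computed from the unrounded values)

0.0046
0.6135


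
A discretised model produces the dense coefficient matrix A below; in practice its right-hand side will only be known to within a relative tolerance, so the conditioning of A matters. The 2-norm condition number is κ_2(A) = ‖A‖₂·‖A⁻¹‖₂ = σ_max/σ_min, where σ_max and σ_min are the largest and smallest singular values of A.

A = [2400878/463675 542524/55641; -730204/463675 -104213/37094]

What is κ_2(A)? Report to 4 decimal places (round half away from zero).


163.6500

form AᵀA = [10075860884/343991209 56667162410/1031973627; 56667162410/1031973627 1275072306625/12383683524] with trace 5667139441/42850116 and determinant 6996025/10712529
solving λ² − 5667139441/42850116·λ + 6996025/10712529 = 0 gives λ = 529/4, 52900/10712529
κ_2(A) = √(λ_max/λ_min) = √((529/4) / (52900/10712529)) = 163.6500


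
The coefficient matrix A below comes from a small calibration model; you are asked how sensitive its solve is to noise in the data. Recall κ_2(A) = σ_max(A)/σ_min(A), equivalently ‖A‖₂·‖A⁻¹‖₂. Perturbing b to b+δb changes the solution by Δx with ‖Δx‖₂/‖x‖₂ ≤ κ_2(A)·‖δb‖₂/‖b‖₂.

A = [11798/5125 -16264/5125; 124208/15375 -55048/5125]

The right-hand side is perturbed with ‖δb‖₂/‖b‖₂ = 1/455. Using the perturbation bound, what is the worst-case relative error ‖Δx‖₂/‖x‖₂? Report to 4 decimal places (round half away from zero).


M = AᵀA = [5337716/75645 -2372176/25215; -2372176/25215 1054336/8405]. tr(M)=2965348/15129, det(M)=12544/15129
λ_max, λ_min = (2965348/15129 ± √8792529648400/228886641)/2 = 196, 64/15129
so κ_2 = √(196 / (64/15129)) = 215.2500
perturbation bound = 215.2500·1/455 = 0.4731

0.4731


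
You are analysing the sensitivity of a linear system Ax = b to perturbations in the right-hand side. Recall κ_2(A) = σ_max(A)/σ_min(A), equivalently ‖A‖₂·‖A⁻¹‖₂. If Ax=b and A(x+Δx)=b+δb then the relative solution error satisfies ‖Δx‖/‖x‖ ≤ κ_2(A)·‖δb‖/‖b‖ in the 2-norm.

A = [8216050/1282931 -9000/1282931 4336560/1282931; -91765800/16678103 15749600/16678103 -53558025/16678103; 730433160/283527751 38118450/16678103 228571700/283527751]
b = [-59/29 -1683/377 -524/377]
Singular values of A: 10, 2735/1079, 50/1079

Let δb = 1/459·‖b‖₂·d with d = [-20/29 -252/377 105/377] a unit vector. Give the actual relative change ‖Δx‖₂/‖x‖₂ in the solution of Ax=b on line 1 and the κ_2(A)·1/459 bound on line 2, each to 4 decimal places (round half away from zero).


0.0028
0.4702

σ_max = 10, σ_min = 50/1079
κ_2(A) = 10 / (50/1079) = 215.8000
worst-case relative error ≤ 215.8000 × 1/459 = 0.4702
solve Ax = b  →  x = [-39.6644 17.7936 74.5833]
‖b‖ = 5.0990, ‖x‖ = 86.3282
δb = ε·‖b‖·d = [-0.0077 -0.0074 0.0031]; solving A·Δx = δb gives ‖Δx‖ = 0.2397
realised ‖Δx‖/‖x‖ = 0.0028
realised/bound (from unrounded values) ≈ 0.0059


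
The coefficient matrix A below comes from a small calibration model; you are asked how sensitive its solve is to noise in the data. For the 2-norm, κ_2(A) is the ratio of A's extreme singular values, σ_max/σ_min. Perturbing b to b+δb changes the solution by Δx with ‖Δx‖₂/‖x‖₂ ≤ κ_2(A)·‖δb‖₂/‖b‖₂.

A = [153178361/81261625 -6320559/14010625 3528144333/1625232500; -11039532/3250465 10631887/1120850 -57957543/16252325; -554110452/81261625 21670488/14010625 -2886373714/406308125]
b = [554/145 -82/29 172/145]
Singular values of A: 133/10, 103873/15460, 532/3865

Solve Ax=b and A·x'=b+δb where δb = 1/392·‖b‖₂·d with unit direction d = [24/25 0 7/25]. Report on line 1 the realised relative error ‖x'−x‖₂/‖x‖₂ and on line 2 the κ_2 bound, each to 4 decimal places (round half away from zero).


0.0031
0.2465

largest singular value 133/10, smallest 532/3865
κ_2(A) = (133/10) / (532/3865) = 96.6250
perturbation bound = 96.6250·1/392 = 0.2465
solve Ax = b  →  x = [-21.0838 -0.3284 19.9993]
2-norm of b is 4.8990; of x, 29.0621
δb = ε·‖b‖·d = [0.0120 0.0000 0.0035]; solving A·Δx = δb gives ‖Δx‖ = 0.0908
dividing the unrounded norms, ‖Δx‖/‖x‖ = 0.0031
realised/bound (from unrounded values) ≈ 0.0127


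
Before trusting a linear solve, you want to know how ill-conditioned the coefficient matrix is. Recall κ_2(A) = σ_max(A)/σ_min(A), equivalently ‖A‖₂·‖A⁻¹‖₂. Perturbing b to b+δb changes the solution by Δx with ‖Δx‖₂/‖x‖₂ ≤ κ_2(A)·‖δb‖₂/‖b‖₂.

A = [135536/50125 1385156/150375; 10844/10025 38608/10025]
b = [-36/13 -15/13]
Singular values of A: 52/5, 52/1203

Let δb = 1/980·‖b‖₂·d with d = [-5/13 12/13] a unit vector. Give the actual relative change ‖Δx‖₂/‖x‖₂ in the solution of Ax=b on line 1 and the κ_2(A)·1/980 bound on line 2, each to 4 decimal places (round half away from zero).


largest singular value 52/5, smallest 52/1203
κ = σ_max/σ_min = (52/5)/(52/1203) = 240.6000
perturbation bound = 240.6000·1/980 = 0.2455
solve Ax = b  →  x = [-0.0808 -0.2769]
‖b‖ = 3.0000, ‖x‖ = 0.2885
with δb = [-0.0012 0.0028], A·Δx = δb → ‖Δx‖ = 0.0708
realised ‖Δx‖/‖x‖ = 0.2455
so the bound is sharp here: realised error equals the bound

0.2455
0.2455


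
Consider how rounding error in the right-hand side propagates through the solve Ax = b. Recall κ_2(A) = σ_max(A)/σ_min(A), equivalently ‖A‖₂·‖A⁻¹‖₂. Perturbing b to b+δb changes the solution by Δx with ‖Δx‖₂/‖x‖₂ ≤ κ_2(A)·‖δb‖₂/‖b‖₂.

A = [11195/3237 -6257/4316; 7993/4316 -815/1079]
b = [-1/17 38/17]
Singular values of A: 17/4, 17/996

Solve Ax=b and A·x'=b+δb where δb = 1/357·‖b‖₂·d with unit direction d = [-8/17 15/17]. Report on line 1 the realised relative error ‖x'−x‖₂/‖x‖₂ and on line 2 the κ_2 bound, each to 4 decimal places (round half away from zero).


largest singular value 17/4, smallest 17/996
κ_2(A) = (17/4) / (17/996) = 249.0000
κ_2(A)·‖δb‖/‖b‖ = 0.6975
solve Ax = b  →  x = [45.2851 108.0724]
2-norm of b is 2.2361; of x, 117.1767
Δx = A⁻¹·δb where δb = 1/357·2.2361·d; ‖Δx‖ = 0.3670
dividing the unrounded norms, ‖Δx‖/‖x‖ = 0.0031
so the bound overstates the realised error by a factor of ≈ 222.7128 (computed from the unrounded values)

0.0031
0.6975
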